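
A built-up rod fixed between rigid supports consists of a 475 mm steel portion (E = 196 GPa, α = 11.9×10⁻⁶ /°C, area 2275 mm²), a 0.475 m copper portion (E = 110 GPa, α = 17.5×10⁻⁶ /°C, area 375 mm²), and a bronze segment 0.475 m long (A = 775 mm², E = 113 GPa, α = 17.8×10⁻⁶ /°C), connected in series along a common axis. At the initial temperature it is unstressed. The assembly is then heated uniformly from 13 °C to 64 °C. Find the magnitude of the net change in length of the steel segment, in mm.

Free thermal expansion of the whole bar: Σ αᵢΔT Lᵢ = 11.9×10⁻⁶×51×475 + 17.5×10⁻⁶×51×475 + 17.8×10⁻⁶×51×475 = 1.143 mm.
The walls prevent any net length change, so an axial force P (same in every segment) develops. Compatibility: P · Σ Lᵢ/(AᵢEᵢ) = δ_free.
The series flexibility is Σ Lᵢ/(AᵢEᵢ) = 475/(2275×196×10³) + 475/(375×110×10³) + 475/(775×113×10³) = 1.8×10⁻⁵ mm/N.
So P = 1.143 / 1.8×10⁻⁵ = 63.51 kN, compressive.
For the steel segment, free thermal change = 11.9×10⁻⁶×51×475 = 0.2883 mm and elastic change from P = 63510×475/(2275×196×10³) = 0.06765 mm; these oppose, so the net change is 0.221 mm (segment lengthens).

|ΔL| ≈ 0.221 mm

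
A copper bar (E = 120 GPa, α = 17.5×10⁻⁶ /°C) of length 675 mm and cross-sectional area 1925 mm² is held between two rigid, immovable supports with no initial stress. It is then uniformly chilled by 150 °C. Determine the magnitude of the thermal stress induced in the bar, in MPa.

Because both ends are immovable the net strain is zero, and the suppressed thermal strain is αΔT = 17.5×10⁻⁶ × 150 = 2625×10⁻⁶.
The stress required to suppress this strain is σ = Eε = 120×10³ × 2625×10⁻⁶ = 315 MPa, tensile since the bar is trying to contract.

σ ≈ 315 MPa (tensile)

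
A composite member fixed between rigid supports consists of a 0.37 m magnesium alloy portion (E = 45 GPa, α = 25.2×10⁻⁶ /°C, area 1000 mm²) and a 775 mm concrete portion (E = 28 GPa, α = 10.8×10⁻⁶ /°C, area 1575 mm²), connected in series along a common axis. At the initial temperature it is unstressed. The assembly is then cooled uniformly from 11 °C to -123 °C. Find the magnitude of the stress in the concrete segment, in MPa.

Free thermal contraction of the whole bar: Σ αᵢΔT Lᵢ = 25.2×10⁻⁶×134×370 + 10.8×10⁻⁶×134×775 = 2.371 mm.
The walls prevent any net length change, so an axial force P (same in every segment) develops. Compatibility: P · Σ Lᵢ/(AᵢEᵢ) = δ_free.
Σ Lᵢ/(AᵢEᵢ) = 370/(1000×45×10³) + 775/(1575×28×10³) = 2.58×10⁻⁵ mm/N.
Hence P = δ_free / Σ(L/AE) = 2.371/2.58×10⁻⁵ = 91.91 kN (tensile).
σ_{concrete} = P / A = 91910 / 1575 = 58.36 MPa.

σ ≈ 58.4 MPa (tensile)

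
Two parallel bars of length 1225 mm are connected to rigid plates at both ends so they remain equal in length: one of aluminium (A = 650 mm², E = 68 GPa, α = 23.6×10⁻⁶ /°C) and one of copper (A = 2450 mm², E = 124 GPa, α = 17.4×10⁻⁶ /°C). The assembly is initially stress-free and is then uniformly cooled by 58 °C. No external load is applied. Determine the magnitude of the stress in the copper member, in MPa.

The aluminium has the larger α, so on cooling it would change length more than the copper if both were free. The rigid plates force a common final length, so the aluminium is put into tension and the copper into compression, with equal and opposite forces P (no external load).
Equating the net (thermal + elastic) strains gives |α₁ − α₂|·ΔT = P·[1/(A₁E₁) + 1/(A₂E₂)].
|α₁ − α₂|·ΔT = 6.2×10⁻⁶ × 58 = 0.0003596.
1/(A₁E₁) + 1/(A₂E₂) = 1/(650×68×10³) + 1/(2450×124×10³) = 2.592×10⁻⁸ N⁻¹.
So P = 0.0003596 / 2.592×10⁻⁸ = 13.88 kN.
σ_{copper} = P/A₂ = 13880/2450 = 5.663 MPa, compressive.

σ ≈ 5.66 MPa (compressive)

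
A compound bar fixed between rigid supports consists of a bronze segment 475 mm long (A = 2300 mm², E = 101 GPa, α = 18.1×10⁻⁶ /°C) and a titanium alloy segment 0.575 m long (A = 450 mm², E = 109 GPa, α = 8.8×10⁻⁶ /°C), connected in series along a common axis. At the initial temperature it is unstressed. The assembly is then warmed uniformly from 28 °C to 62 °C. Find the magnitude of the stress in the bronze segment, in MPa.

Free thermal expansion of the whole bar: Σ αᵢΔT Lᵢ = 18.1×10⁻⁶×34×475 + 8.8×10⁻⁶×34×575 = 0.4644 mm.
The walls prevent any net length change, so an axial force P (same in every segment) develops. Compatibility: P · Σ Lᵢ/(AᵢEᵢ) = δ_free.
The series flexibility is Σ Lᵢ/(AᵢEᵢ) = 475/(2300×101×10³) + 575/(450×109×10³) = 1.377×10⁻⁵ mm/N.
So P = 0.4644 / 1.377×10⁻⁵ = 33.73 kN, compressive.
σ_{bronze} = P / A = 33730 / 2300 = 14.66 MPa.

σ ≈ 14.7 MPa (compressive)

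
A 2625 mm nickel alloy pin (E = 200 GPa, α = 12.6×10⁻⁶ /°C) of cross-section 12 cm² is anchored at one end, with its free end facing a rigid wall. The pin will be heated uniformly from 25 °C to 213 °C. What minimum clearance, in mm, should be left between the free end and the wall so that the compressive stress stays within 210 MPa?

g ≈ 3.46 mm

With no wall the pin would lengthen by αΔT L = 12.6×10⁻⁶ × 188 × 2625 = 6.218 mm.
A stress of 210 MPa corresponds to the wall pushing the pin back by σL/E = 210×2625/(200×10³) = 2.756 mm.
So the gap has to take up the difference, g_min = δ_free − σL/E = 6.218 − 2.756 = 3.462 mm.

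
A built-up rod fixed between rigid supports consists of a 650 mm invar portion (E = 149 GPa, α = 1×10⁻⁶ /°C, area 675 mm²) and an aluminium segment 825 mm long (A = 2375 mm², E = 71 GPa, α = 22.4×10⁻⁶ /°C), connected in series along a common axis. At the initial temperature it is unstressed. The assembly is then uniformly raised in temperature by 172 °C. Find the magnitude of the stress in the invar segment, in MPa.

σ ≈ 429 MPa (compressive)

Free thermal expansion of the whole bar: Σ αᵢΔT Lᵢ = 1×10⁻⁶×172×650 + 22.4×10⁻⁶×172×825 = 3.29 mm.
The rigid supports impose zero overall length change; the single axial force P common to all segments must satisfy P Σ Lᵢ/(AᵢEᵢ) = δ_free.
The series flexibility is Σ Lᵢ/(AᵢEᵢ) = 650/(675×149×10³) + 825/(2375×71×10³) = 1.136×10⁻⁵ mm/N.
So P = 3.29 / 1.136×10⁻⁵ = 289.8 kN, compressive.
σ_{invar} = P / A = 289800 / 675 = 429.3 MPa.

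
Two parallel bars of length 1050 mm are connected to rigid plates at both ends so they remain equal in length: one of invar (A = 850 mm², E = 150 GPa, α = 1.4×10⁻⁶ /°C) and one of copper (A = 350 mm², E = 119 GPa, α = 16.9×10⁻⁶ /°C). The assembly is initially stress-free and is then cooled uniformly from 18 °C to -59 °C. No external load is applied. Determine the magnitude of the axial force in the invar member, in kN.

P ≈ 37.5 kN (compressive in the invar)

Both members must finish at the same length. With the larger α, the copper tends to over-contract; the plates restrain it, putting the copper in tension and the invar in compression. With no external load the two internal forces are equal and opposite, magnitude P.
Compatibility of the two members (thermal + elastic change equal): (α₁ − α₂)ΔT = P·[1/(A₁E₁) + 1/(A₂E₂)].
|α₁ − α₂|·ΔT = 15.5×10⁻⁶ × 77 = 0.001193.
1/(A₁E₁) + 1/(A₂E₂) = 1/(850×150×10³) + 1/(350×119×10³) = 3.185×10⁻⁸ N⁻¹.
So P = 0.001193 / 3.185×10⁻⁸ = 37.47 kN.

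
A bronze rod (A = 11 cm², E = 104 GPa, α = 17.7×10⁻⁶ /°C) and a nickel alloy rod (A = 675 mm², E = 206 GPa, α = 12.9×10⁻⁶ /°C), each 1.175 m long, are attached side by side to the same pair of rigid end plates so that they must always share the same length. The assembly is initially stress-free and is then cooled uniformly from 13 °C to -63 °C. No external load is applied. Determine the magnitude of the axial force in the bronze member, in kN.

Both members must finish at the same length. With the larger α, the bronze tends to over-contract; the plates restrain it, putting the bronze in tension and the nickel alloy in compression. With no external load the two internal forces are equal and opposite, magnitude P.
Setting the final lengths equal and cancelling L: (α₁ − α₂)ΔT = P/(A₁E₁) + P/(A₂E₂).
|α₁ − α₂|·ΔT = 4.8×10⁻⁶ × 76 = 0.0003648.
1/(A₁E₁) + 1/(A₂E₂) = 1/(1100×104×10³) + 1/(675×206×10³) = 1.593×10⁻⁸ N⁻¹.
P = 0.0003648 / 1.593×10⁻⁸ = 22900 N = 22.9 kN.

P ≈ 22.9 kN (tensile in the bronze)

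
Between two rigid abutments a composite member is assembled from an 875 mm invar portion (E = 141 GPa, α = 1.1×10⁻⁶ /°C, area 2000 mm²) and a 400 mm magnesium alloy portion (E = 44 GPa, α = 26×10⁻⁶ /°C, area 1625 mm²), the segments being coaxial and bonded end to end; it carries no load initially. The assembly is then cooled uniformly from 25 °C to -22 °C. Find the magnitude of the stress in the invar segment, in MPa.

σ ≈ 30.7 MPa (tensile)

Free thermal contraction of the whole bar: Σ αᵢΔT Lᵢ = 1.1×10⁻⁶×47×875 + 26×10⁻⁶×47×400 = 0.534 mm.
The walls prevent any net length change, so an axial force P (same in every segment) develops. Compatibility: P · Σ Lᵢ/(AᵢEᵢ) = δ_free.
The series flexibility is Σ Lᵢ/(AᵢEᵢ) = 875/(2000×141×10³) + 400/(1625×44×10³) = 8.697×10⁻⁶ mm/N.
So P = 0.534 / 8.697×10⁻⁶ = 61.4 kN, tensile.
σ_{invar} = P / A = 61400 / 2000 = 30.7 MPa.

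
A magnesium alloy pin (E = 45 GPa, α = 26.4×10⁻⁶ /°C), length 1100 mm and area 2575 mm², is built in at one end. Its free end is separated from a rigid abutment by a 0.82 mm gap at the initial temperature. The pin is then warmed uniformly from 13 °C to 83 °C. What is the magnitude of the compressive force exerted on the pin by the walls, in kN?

P ≈ 128 kN

Unrestrained expansion: δ_free = αΔT L = 26.4×10⁻⁶ × 70 × 1100 = 2.033 mm.
This exceeds the 0.82 mm gap, so the wall pushes back. The portion of expansion that must be recovered elastically is δ_free − gap = 2.033 − 0.82 = 1.213 mm.
So σ = E(δ_free − g)/L = 45×10³ × 1.213/1100 = 49.61 MPa.
Force on the wall = σA = 49.61 × 2575 mm² = 127.8 kN.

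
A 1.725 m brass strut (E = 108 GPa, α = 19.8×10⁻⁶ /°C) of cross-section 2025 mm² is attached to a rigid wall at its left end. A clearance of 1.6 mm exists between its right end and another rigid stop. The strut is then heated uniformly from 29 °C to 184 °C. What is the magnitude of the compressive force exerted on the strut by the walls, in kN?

Unrestrained expansion: δ_free = αΔT L = 19.8×10⁻⁶ × 155 × 1725 = 5.294 mm.
The gap closes (δ_free > 1.6 mm) and the wall then resists a further 5.294 − 1.6 = 3.694 mm of expansion.
Compatibility: PL/(AE) = 3.694 mm, so σ = P/A = E × (3.694/1725) = 231.3 MPa.
P = σA = 231.3 × 2025 = 468.3 kN.

P ≈ 468 kN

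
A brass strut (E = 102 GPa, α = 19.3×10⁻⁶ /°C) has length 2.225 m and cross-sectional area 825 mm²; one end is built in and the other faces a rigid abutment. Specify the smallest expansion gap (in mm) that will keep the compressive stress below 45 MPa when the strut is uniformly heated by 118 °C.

g ≈ 4.09 mm

Free expansion if unrestrained: δ_free = αΔT L = 19.3×10⁻⁶ × 118 × 2225 = 5.067 mm.
At the allowable stress the elastic shortening the wall may impose is σL/E = 45 × 2225 / (102×10³) = 0.9816 mm.
So the gap has to take up the difference, g_min = δ_free − σL/E = 5.067 − 0.9816 = 4.086 mm.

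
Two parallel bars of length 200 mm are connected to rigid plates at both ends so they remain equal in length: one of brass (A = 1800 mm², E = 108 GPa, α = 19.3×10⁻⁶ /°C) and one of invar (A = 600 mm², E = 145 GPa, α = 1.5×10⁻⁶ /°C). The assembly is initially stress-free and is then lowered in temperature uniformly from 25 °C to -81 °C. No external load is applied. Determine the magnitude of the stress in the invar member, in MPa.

The brass has the larger α, so on cooling it would change length more than the invar if both were free. The rigid plates force a common final length, so the brass is put into tension and the invar into compression, with equal and opposite forces P (no external load).
Setting the final lengths equal and cancelling L: (α₁ − α₂)ΔT = P/(A₁E₁) + P/(A₂E₂).
|α₁ − α₂|·ΔT = 17.8×10⁻⁶ × 106 = 0.001887.
1/(A₁E₁) + 1/(A₂E₂) = 1/(1800×108×10³) + 1/(600×145×10³) = 1.664×10⁻⁸ N⁻¹.
P = 0.001887 / 1.664×10⁻⁸ = 113400 N = 113.4 kN.
σ_{invar} = P/A₂ = 113400/600 = 189 MPa, compressive.

σ ≈ 189 MPa (compressive)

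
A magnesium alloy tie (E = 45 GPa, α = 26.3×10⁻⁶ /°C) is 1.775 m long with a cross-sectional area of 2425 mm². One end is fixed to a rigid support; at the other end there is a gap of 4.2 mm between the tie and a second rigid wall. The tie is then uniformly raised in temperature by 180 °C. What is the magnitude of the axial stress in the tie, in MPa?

σ ≈ 107 MPa (compressive)

Unrestrained expansion: δ_free = αΔT L = 26.3×10⁻⁶ × 180 × 1775 = 8.403 mm.
After closing the 4.2 mm clearance, 8.403 − 4.2 = 4.203 mm of expansion remains to be suppressed by the wall.
That suppressed elongation corresponds to σ = E·Δ/L = 45×10³ × 4.203/1775 = 106.6 MPa.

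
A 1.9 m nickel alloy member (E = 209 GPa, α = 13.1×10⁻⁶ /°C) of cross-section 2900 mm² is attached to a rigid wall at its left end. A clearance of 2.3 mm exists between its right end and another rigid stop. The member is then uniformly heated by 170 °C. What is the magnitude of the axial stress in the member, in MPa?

σ ≈ 212 MPa (compressive)

If the wall were absent the member would grow by αΔT L = 13.1×10⁻⁶ × 170 × 1900 = 4.231 mm.
After closing the 2.3 mm clearance, 4.231 − 2.3 = 1.931 mm of expansion remains to be suppressed by the wall.
That suppressed elongation corresponds to σ = E·Δ/L = 209×10³ × 1.931/1900 = 212.4 MPa.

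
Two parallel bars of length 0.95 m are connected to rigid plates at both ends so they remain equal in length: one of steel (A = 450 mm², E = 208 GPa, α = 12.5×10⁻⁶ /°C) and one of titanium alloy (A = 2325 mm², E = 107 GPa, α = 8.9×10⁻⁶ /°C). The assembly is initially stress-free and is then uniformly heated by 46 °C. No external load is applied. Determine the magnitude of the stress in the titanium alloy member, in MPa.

σ ≈ 4.84 MPa (tensile)

Both members must finish at the same length. With the larger α, the steel tends to over-expand; the plates restrain it, putting the steel in compression and the titanium alloy in tension. With no external load the two internal forces are equal and opposite, magnitude P.
Setting the final lengths equal and cancelling L: (α₁ − α₂)ΔT = P/(A₁E₁) + P/(A₂E₂).
|α₁ − α₂|·ΔT = 3.6×10⁻⁶ × 46 = 0.0001656.
1/(A₁E₁) + 1/(A₂E₂) = 1/(450×208×10³) + 1/(2325×107×10³) = 1.47×10⁻⁸ N⁻¹.
So P = 0.0001656 / 1.47×10⁻⁸ = 11.26 kN.
σ_{titanium alloy} = P/A₂ = 11260/2325 = 4.844 MPa, tensile.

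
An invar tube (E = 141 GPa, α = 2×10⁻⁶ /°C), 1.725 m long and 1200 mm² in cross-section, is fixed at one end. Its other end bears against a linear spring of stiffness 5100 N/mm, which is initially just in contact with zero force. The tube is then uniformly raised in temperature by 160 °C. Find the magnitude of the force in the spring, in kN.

P ≈ 2.68 kN

Free thermal expansion: δ_free = αΔT L = 2×10⁻⁶ × 160 × 1725 = 0.552 mm.
Let P be the compressive force at the spring. The tube shortens elastically by PL/(AE) and the spring compresses by P/k; together these equal δ_free.
So P = δ_free / [L/(AE) + 1/k] = 0.552 / [ 1725/(1200×141×10³) + 1/(5100) ].
P = 0.552 / 0.0002063 = 2676 N.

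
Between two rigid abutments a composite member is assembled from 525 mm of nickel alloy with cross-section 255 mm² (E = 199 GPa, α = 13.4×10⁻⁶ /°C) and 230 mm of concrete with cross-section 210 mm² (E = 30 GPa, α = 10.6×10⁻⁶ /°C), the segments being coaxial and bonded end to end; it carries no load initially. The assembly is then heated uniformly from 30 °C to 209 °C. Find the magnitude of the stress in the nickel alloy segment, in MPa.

With the walls removed the bar would change length by δ_free = Σ αᵢΔT Lᵢ = 13.4×10⁻⁶×179×525 + 10.6×10⁻⁶×179×230 = 1.696 mm.
The walls prevent any net length change, so an axial force P (same in every segment) develops. Compatibility: P · Σ Lᵢ/(AᵢEᵢ) = δ_free.
The series flexibility is Σ Lᵢ/(AᵢEᵢ) = 525/(255×199×10³) + 230/(210×30×10³) = 4.685×10⁻⁵ mm/N.
So P = 1.696 / 4.685×10⁻⁵ = 36.19 kN, compressive.
σ_{nickel alloy} = P / A = 36190 / 255 = 141.9 MPa.

σ ≈ 142 MPa (compressive)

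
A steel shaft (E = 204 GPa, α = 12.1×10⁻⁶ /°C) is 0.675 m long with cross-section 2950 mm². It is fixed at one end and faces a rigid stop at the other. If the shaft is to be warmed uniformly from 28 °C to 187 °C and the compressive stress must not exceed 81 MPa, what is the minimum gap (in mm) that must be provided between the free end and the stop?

Free expansion if unrestrained: δ_free = αΔT L = 12.1×10⁻⁶ × 159 × 675 = 1.299 mm.
A stress of 81 MPa corresponds to the wall pushing the shaft back by σL/E = 81×675/(204×10³) = 0.268 mm.
The gap must absorb the remainder: g_min = 1.299 − 0.268 = 1.031 mm.

g ≈ 1.03 mm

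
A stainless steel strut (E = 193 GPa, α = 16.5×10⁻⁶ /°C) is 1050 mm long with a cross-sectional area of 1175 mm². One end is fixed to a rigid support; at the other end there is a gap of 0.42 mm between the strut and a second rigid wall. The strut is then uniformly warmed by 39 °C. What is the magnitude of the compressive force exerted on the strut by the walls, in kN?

If the wall were absent the strut would grow by αΔT L = 16.5×10⁻⁶ × 39 × 1050 = 0.6757 mm.
The gap closes (δ_free > 0.42 mm) and the wall then resists a further 0.6757 − 0.42 = 0.2557 mm of expansion.
Compatibility: PL/(AE) = 0.2557 mm, so σ = P/A = E × (0.2557/1050) = 47 MPa.
P = σA = 47 × 1175 = 55.22 kN.

P ≈ 55.2 kN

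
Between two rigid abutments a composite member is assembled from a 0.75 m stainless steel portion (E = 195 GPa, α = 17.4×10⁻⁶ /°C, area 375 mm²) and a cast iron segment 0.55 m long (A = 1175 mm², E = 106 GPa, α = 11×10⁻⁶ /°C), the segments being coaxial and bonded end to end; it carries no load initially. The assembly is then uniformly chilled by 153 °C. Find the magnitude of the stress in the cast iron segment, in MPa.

σ ≈ 170 MPa (tensile)

If the supports were absent, the total length change would be Σ αᵢΔT Lᵢ = 17.4×10⁻⁶×153×750 + 11×10⁻⁶×153×550 = 2.922 mm.
The walls prevent any net length change, so an axial force P (same in every segment) develops. Compatibility: P · Σ Lᵢ/(AᵢEᵢ) = δ_free.
Σ Lᵢ/(AᵢEᵢ) = 750/(375×195×10³) + 550/(1175×106×10³) = 1.467×10⁻⁵ mm/N.
P = 2.922 / 1.467×10⁻⁵ = 199200 N = 199.2 kN, tensile.
σ_{cast iron} = P / A = 199200 / 1175 = 169.5 MPa.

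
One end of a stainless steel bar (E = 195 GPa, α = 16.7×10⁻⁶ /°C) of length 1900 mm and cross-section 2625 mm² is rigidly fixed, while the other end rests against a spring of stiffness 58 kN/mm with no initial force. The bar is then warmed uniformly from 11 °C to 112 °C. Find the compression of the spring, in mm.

δ ≈ 2.64 mm

The unrestrained thermal change is αΔT L = 16.7×10⁻⁶ × 101 × 1900 = 3.205 mm.
With a force P in the spring, the elastic change of the bar is PL/(AE) and that of the spring is P/k; compatibility requires their sum to equal δ_free.
P [ L/(AE) + 1/k ] = δ_free → P [ 1900/(2625×195×10³) + 1/(58×10³) ] = 3.205.
P = 3.205 / 2.095×10⁻⁵ = 152900 N.
Spring compression = P/k = 152900/(58×10³) = 2.637 mm.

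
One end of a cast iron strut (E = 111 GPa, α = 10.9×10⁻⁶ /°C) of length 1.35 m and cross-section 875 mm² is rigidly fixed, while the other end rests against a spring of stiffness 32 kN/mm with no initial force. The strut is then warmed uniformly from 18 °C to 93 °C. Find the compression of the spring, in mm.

δ ≈ 0.764 mm

The unrestrained thermal change is αΔT L = 10.9×10⁻⁶ × 75 × 1350 = 1.104 mm.
With a force P in the spring, the elastic change of the strut is PL/(AE) and that of the spring is P/k; compatibility requires their sum to equal δ_free.
So P = δ_free / [L/(AE) + 1/k] = 1.104 / [ 1350/(875×111×10³) + 1/(32×10³) ].
P = 1.104 / 4.515×10⁻⁵ = 24440 N.
Spring compression = P/k = 24440/(32×10³) = 0.7639 mm.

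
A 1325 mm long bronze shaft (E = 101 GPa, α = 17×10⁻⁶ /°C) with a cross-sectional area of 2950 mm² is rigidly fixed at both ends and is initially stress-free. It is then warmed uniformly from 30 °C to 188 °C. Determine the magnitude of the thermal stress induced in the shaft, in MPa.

σ ≈ 271 MPa (compressive)

Because both ends are immovable the net strain is zero, and the suppressed thermal strain is αΔT = 17×10⁻⁶ × 158 = 2686×10⁻⁶.
The stress required to suppress this strain is σ = Eε = 101×10³ × 2686×10⁻⁶ = 271.3 MPa, compressive since the shaft is trying to expand.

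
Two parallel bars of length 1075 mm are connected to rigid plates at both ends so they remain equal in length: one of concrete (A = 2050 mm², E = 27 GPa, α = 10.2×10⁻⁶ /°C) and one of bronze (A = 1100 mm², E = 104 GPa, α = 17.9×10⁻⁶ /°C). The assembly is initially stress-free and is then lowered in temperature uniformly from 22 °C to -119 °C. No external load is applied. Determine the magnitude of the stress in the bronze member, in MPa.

The bronze has the larger α, so on cooling it would change length more than the concrete if both were free. The rigid plates force a common final length, so the bronze is put into tension and the concrete into compression, with equal and opposite forces P (no external load).
Compatibility of the two members (thermal + elastic change equal): (α₁ − α₂)ΔT = P·[1/(A₁E₁) + 1/(A₂E₂)].
|α₁ − α₂|·ΔT = 7.7×10⁻⁶ × 141 = 0.001086.
1/(A₁E₁) + 1/(A₂E₂) = 1/(2050×27×10³) + 1/(1100×104×10³) = 2.681×10⁻⁸ N⁻¹.
So P = 0.001086 / 2.681×10⁻⁸ = 40.5 kN.
σ_{bronze} = P/A₂ = 40500/1100 = 36.82 MPa, tensile.

σ ≈ 36.8 MPa (tensile)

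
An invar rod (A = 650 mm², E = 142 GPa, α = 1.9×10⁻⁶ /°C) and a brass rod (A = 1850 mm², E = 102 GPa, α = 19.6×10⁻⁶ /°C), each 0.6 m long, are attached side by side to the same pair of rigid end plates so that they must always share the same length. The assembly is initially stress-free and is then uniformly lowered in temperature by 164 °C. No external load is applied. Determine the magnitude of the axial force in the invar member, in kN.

The brass has the larger α, so on cooling it would change length more than the invar if both were free. The rigid plates force a common final length, so the brass is put into tension and the invar into compression, with equal and opposite forces P (no external load).
Compatibility of the two members (thermal + elastic change equal): (α₁ − α₂)ΔT = P·[1/(A₁E₁) + 1/(A₂E₂)].
|α₁ − α₂|·ΔT = 17.7×10⁻⁶ × 164 = 0.002903.
1/(A₁E₁) + 1/(A₂E₂) = 1/(650×142×10³) + 1/(1850×102×10³) = 1.613×10⁻⁸ N⁻¹.
P = 0.002903 / 1.613×10⁻⁸ = 179900 N = 179.9 kN.

P ≈ 180 kN (compressive in the invar)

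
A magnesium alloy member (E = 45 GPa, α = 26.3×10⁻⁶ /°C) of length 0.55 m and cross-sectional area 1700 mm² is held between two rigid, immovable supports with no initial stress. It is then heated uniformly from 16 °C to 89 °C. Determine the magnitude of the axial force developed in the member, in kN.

With zero net strain, σ = E·αΔT = 45 GPa × 26.3×10⁻⁶ × 73 = 86.4 MPa.
Axial force P = σA = 86.4 × 1700 = 146900 N = 146.9 kN, compressive.

P ≈ 147 kN (compressive)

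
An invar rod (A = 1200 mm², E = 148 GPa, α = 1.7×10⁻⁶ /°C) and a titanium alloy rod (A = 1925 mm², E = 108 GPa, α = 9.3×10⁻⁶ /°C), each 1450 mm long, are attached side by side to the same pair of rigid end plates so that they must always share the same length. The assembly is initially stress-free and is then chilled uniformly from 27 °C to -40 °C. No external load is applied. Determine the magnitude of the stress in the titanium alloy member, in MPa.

The titanium alloy has the larger α, so on cooling it would change length more than the invar if both were free. The rigid plates force a common final length, so the titanium alloy is put into tension and the invar into compression, with equal and opposite forces P (no external load).
Setting the final lengths equal and cancelling L: (α₁ − α₂)ΔT = P/(A₁E₁) + P/(A₂E₂).
|α₁ − α₂|·ΔT = 7.6×10⁻⁶ × 67 = 0.0005092.
1/(A₁E₁) + 1/(A₂E₂) = 1/(1200×148×10³) + 1/(1925×108×10³) = 1.044×10⁻⁸ N⁻¹.
So P = 0.0005092 / 1.044×10⁻⁸ = 48.77 kN.
σ_{titanium alloy} = P/A₂ = 48770/1925 = 25.34 MPa, tensile.

σ ≈ 25.3 MPa (tensile)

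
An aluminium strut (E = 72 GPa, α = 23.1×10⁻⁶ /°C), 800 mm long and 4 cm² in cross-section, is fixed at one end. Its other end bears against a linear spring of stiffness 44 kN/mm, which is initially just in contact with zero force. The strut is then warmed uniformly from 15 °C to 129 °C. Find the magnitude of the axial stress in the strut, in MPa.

σ ≈ 104 MPa (compressive)

Free thermal expansion: δ_free = αΔT L = 23.1×10⁻⁶ × 114 × 800 = 2.107 mm.
With a force P in the spring, the elastic change of the strut is PL/(AE) and that of the spring is P/k; compatibility requires their sum to equal δ_free.
P [ L/(AE) + 1/k ] = δ_free → P [ 800/(400×72×10³) + 1/(44×10³) ] = 2.107.
P = 2.107 / 5.051×10⁻⁵ = 41710 N.
σ = P/A = 41710/400 = 104.3 MPa.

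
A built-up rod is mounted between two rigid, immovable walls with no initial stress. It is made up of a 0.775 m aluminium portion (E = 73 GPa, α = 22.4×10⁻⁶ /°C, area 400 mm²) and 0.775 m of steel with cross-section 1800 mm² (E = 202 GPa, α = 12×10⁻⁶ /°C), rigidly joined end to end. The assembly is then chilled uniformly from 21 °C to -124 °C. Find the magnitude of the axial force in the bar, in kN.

P ≈ 135 kN (tensile)

Free thermal contraction of the whole bar: Σ αᵢΔT Lᵢ = 22.4×10⁻⁶×145×775 + 12×10⁻⁶×145×775 = 3.866 mm.
The rigid supports impose zero overall length change; the single axial force P common to all segments must satisfy P Σ Lᵢ/(AᵢEᵢ) = δ_free.
Σ Lᵢ/(AᵢEᵢ) = 775/(400×73×10³) + 775/(1800×202×10³) = 2.867×10⁻⁵ mm/N.
P = 3.866 / 2.867×10⁻⁵ = 134800 N = 134.8 kN, tensile.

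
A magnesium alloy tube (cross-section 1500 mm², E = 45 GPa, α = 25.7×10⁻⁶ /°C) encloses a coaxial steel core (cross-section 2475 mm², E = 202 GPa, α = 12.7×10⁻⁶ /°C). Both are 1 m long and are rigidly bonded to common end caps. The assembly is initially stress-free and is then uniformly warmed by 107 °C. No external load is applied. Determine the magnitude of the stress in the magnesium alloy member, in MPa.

σ ≈ 55.1 MPa (compressive)

Both members must finish at the same length. With the larger α, the magnesium alloy tends to over-expand; the plates restrain it, putting the magnesium alloy in compression and the steel in tension. With no external load the two internal forces are equal and opposite, magnitude P.
Setting the final lengths equal and cancelling L: (α₁ − α₂)ΔT = P/(A₁E₁) + P/(A₂E₂).
|α₁ − α₂|·ΔT = 13×10⁻⁶ × 107 = 0.001391.
1/(A₁E₁) + 1/(A₂E₂) = 1/(1500×45×10³) + 1/(2475×202×10³) = 1.682×10⁻⁸ N⁻¹.
P = 0.001391 / 1.682×10⁻⁸ = 82720 N = 82.72 kN.
σ_{magnesium alloy} = P/A₁ = 82720/1500 = 55.15 MPa, compressive.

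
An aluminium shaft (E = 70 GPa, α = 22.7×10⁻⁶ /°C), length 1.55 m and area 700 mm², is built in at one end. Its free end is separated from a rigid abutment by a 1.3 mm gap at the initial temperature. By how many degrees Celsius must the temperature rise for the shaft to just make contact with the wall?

The gap closes when αΔT L = 1.3 mm, since the shaft is still unstressed at that instant.
So ΔT = g/(αL) = 1.3/(22.7×10⁻⁶ × 1550) = 36.95 °C.

ΔT ≈ 36.9 °C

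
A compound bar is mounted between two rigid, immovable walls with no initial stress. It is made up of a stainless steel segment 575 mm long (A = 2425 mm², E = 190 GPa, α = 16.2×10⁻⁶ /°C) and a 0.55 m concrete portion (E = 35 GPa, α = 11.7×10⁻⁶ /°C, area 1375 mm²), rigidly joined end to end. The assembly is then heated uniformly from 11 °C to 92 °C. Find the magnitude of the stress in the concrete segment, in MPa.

σ ≈ 73.2 MPa (compressive)

Free thermal expansion of the whole bar: Σ αᵢΔT Lᵢ = 16.2×10⁻⁶×81×575 + 11.7×10⁻⁶×81×550 = 1.276 mm.
The walls prevent any net length change, so an axial force P (same in every segment) develops. Compatibility: P · Σ Lᵢ/(AᵢEᵢ) = δ_free.
Σ Lᵢ/(AᵢEᵢ) = 575/(2425×190×10³) + 550/(1375×35×10³) = 1.268×10⁻⁵ mm/N.
P = 1.276 / 1.268×10⁻⁵ = 100600 N = 100.6 kN, compressive.
σ_{concrete} = P / A = 100600 / 1375 = 73.19 MPa.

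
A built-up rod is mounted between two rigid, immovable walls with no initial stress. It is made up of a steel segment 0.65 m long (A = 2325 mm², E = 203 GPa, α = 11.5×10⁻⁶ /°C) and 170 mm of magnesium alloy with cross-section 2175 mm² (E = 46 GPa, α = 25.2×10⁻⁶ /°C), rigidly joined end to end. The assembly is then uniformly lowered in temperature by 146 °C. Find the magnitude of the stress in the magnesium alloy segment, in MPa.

σ ≈ 257 MPa (tensile)

Free thermal contraction of the whole bar: Σ αᵢΔT Lᵢ = 11.5×10⁻⁶×146×650 + 25.2×10⁻⁶×146×170 = 1.717 mm.
The walls prevent any net length change, so an axial force P (same in every segment) develops. Compatibility: P · Σ Lᵢ/(AᵢEᵢ) = δ_free.
The series flexibility is Σ Lᵢ/(AᵢEᵢ) = 650/(2325×203×10³) + 170/(2175×46×10³) = 3.076×10⁻⁶ mm/N.
Hence P = δ_free / Σ(L/AE) = 1.717/3.076×10⁻⁶ = 558.1 kN (tensile).
σ_{magnesium alloy} = P / A = 558100 / 2175 = 256.6 MPa.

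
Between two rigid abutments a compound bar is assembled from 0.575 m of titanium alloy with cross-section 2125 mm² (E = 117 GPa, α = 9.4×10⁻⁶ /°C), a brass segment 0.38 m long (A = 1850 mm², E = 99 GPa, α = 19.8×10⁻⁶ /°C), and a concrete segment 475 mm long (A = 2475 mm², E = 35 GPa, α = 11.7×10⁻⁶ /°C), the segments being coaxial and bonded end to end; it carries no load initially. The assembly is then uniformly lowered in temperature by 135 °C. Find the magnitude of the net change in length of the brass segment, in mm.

|ΔL| ≈ 0.491 mm

If the supports were absent, the total length change would be Σ αᵢΔT Lᵢ = 9.4×10⁻⁶×135×575 + 19.8×10⁻⁶×135×380 + 11.7×10⁻⁶×135×475 = 2.496 mm.
The walls prevent any net length change, so an axial force P (same in every segment) develops. Compatibility: P · Σ Lᵢ/(AᵢEᵢ) = δ_free.
Σ Lᵢ/(AᵢEᵢ) = 575/(2125×117×10³) + 380/(1850×99×10³) + 475/(2475×35×10³) = 9.871×10⁻⁶ mm/N.
Hence P = δ_free / Σ(L/AE) = 2.496/9.871×10⁻⁶ = 252.8 kN (tensile).
For the brass segment, free thermal change = 19.8×10⁻⁶×135×380 = 1.016 mm and elastic change from P = 252800×380/(1850×99×10³) = 0.5246 mm; these oppose, so the net change is 0.491 mm (segment shortens).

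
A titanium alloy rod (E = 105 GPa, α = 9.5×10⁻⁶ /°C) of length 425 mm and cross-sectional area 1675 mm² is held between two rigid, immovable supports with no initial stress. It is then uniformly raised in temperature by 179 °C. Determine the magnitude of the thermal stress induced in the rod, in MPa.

σ ≈ 179 MPa (compressive)

Because both ends are immovable the net strain is zero, and the suppressed thermal strain is αΔT = 9.5×10⁻⁶ × 179 = 1700.5×10⁻⁶.
Hence σ = E·αΔT = 105×10³ × 1700.5×10⁻⁶ = 178.6 MPa, compressive.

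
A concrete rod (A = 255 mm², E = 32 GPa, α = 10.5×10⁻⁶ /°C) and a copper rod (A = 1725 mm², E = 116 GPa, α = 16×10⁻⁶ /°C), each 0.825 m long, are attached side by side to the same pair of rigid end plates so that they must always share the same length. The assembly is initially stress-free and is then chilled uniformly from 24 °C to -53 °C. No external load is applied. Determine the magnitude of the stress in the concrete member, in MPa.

Equilibrium of a rigid end plate with no external load gives equal and opposite internal forces ±P in the two members. Since α_{copper} > α_{concrete}, cooling drives the copper into tension and the concrete into compression.
Equating the net (thermal + elastic) strains gives |α₁ − α₂|·ΔT = P·[1/(A₁E₁) + 1/(A₂E₂)].
|α₁ − α₂|·ΔT = 5.5×10⁻⁶ × 77 = 0.0004235.
1/(A₁E₁) + 1/(A₂E₂) = 1/(255×32×10³) + 1/(1725×116×10³) = 1.275×10⁻⁷ N⁻¹.
So P = 0.0004235 / 1.275×10⁻⁷ = 3.32 kN.
σ_{concrete} = P/A₁ = 3320/255 = 13.02 MPa, compressive.

σ ≈ 13 MPa (compressive)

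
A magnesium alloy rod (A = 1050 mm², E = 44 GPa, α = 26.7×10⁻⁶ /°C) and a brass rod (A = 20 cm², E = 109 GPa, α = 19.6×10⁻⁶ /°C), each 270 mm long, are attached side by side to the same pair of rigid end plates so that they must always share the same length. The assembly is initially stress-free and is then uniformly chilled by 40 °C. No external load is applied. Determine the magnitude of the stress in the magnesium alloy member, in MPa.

σ ≈ 10.3 MPa (tensile)

Both members must finish at the same length. With the larger α, the magnesium alloy tends to over-contract; the plates restrain it, putting the magnesium alloy in tension and the brass in compression. With no external load the two internal forces are equal and opposite, magnitude P.
Compatibility of the two members (thermal + elastic change equal): (α₁ − α₂)ΔT = P·[1/(A₁E₁) + 1/(A₂E₂)].
|α₁ − α₂|·ΔT = 7.1×10⁻⁶ × 40 = 0.000284.
1/(A₁E₁) + 1/(A₂E₂) = 1/(1050×44×10³) + 1/(2000×109×10³) = 2.623×10⁻⁸ N⁻¹.
P = 0.000284 / 2.623×10⁻⁸ = 10830 N = 10.83 kN.
σ_{magnesium alloy} = P/A₁ = 10830/1050 = 10.31 MPa, tensile.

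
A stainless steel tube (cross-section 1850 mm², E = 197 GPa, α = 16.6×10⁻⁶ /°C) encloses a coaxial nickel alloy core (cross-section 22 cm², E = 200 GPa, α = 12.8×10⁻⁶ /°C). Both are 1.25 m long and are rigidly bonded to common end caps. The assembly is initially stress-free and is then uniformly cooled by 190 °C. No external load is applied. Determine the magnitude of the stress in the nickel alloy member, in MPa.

σ ≈ 65.4 MPa (compressive)

Equilibrium of a rigid end plate with no external load gives equal and opposite internal forces ±P in the two members. Since α_{stainless steel} > α_{nickel alloy}, cooling drives the stainless steel into tension and the nickel alloy into compression.
Equating the net (thermal + elastic) strains gives |α₁ − α₂|·ΔT = P·[1/(A₁E₁) + 1/(A₂E₂)].
|α₁ − α₂|·ΔT = 3.8×10⁻⁶ × 190 = 0.000722.
1/(A₁E₁) + 1/(A₂E₂) = 1/(1850×197×10³) + 1/(2200×200×10³) = 5.017×10⁻⁹ N⁻¹.
So P = 0.000722 / 5.017×10⁻⁹ = 143.9 kN.
σ_{nickel alloy} = P/A₂ = 143900/2200 = 65.42 MPa, compressive.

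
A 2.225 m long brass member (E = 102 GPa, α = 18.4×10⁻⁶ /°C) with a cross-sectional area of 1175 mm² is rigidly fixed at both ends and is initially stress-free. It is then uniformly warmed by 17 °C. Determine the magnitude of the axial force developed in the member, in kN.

The ends cannot move, so σ = EαΔT = 102×10³ × 18.4×10⁻⁶ × 17 = 31.91 MPa.
Then P = σA = 31.91 × 1175 mm² = 37.49 kN, compressive.

P ≈ 37.5 kN (compressive)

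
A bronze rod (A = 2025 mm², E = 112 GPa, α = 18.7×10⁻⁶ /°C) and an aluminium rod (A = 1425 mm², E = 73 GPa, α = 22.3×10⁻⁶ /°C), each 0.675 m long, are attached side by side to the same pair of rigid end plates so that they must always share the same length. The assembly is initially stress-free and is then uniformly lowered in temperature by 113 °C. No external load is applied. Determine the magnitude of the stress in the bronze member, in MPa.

Equilibrium of a rigid end plate with no external load gives equal and opposite internal forces ±P in the two members. Since α_{aluminium} > α_{bronze}, cooling drives the aluminium into tension and the bronze into compression.
Setting the final lengths equal and cancelling L: (α₁ − α₂)ΔT = P/(A₁E₁) + P/(A₂E₂).
|α₁ − α₂|·ΔT = 3.6×10⁻⁶ × 113 = 0.0004068.
1/(A₁E₁) + 1/(A₂E₂) = 1/(2025×112×10³) + 1/(1425×73×10³) = 1.402×10⁻⁸ N⁻¹.
P = 0.0004068 / 1.402×10⁻⁸ = 29010 N = 29.01 kN.
σ_{bronze} = P/A₁ = 29010/2025 = 14.33 MPa, compressive.

σ ≈ 14.3 MPa (compressive)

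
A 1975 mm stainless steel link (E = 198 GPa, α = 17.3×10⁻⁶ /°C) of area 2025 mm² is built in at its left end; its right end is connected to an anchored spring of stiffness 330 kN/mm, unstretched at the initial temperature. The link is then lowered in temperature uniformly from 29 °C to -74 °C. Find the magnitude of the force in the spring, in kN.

Free thermal contraction: δ_free = αΔT L = 17.3×10⁻⁶ × 103 × 1975 = 3.519 mm.
With a force P in the spring, the elastic change of the link is PL/(AE) and that of the spring is P/k; compatibility requires their sum to equal δ_free.
P [ L/(AE) + 1/k ] = δ_free → P [ 1975/(2025×198×10³) + 1/(330×10³) ] = 3.519.
P = 3.519 / 7.956×10⁻⁶ = 442300 N.

P ≈ 442 kN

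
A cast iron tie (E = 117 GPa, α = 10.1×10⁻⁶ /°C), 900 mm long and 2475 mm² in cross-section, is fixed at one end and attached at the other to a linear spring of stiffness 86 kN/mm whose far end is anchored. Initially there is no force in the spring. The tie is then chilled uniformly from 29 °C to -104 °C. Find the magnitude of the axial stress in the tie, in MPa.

σ ≈ 33.1 MPa (tensile)

If the spring were absent the tie would shorten by αΔT L = 10.1×10⁻⁶ × 133 × 900 = 1.209 mm.
Let P be the tensile force in the spring. The tie extends elastically by PL/(AE) and the spring stretches by P/k; together these equal δ_free.
P [ L/(AE) + 1/k ] = δ_free → P [ 900/(2475×117×10³) + 1/(86×10³) ] = 1.209.
P = 1.209 / 1.474×10⁻⁵ = 82040 N.
σ = P/A = 82040/2475 = 33.15 MPa.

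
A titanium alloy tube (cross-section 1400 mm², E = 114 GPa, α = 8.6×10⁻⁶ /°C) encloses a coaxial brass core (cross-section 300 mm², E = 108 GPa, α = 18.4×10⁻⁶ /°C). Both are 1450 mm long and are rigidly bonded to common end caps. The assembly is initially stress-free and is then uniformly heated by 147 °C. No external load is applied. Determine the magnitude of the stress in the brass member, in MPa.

σ ≈ 129 MPa (compressive)

Equilibrium of a rigid end plate with no external load gives equal and opposite internal forces ±P in the two members. Since α_{brass} > α_{titanium alloy}, heating drives the brass into compression and the titanium alloy into tension.
Equating the net (thermal + elastic) strains gives |α₁ − α₂|·ΔT = P·[1/(A₁E₁) + 1/(A₂E₂)].
|α₁ − α₂|·ΔT = 9.8×10⁻⁶ × 147 = 0.001441.
1/(A₁E₁) + 1/(A₂E₂) = 1/(1400×114×10³) + 1/(300×108×10³) = 3.713×10⁻⁸ N⁻¹.
P = 0.001441 / 3.713×10⁻⁸ = 38800 N = 38.8 kN.
σ_{brass} = P/A₂ = 38800/300 = 129.3 MPa, compressive.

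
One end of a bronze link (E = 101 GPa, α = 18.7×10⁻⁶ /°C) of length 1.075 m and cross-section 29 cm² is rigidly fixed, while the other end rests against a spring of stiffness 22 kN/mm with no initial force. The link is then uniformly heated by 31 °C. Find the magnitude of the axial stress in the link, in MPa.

The unrestrained thermal change is αΔT L = 18.7×10⁻⁶ × 31 × 1075 = 0.6232 mm.
With a force P in the spring, the elastic change of the link is PL/(AE) and that of the spring is P/k; compatibility requires their sum to equal δ_free.
So P = δ_free / [L/(AE) + 1/k] = 0.6232 / [ 1075/(2900×101×10³) + 1/(22×10³) ].
P = 0.6232 / 4.912×10⁻⁵ = 12690 N.
σ = P/A = 12690/2900 = 4.374 MPa.

σ ≈ 4.37 MPa (compressive)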